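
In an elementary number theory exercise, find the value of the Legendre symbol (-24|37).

(-24|37)
  = (13|37)    [-24 ≡ 13 mod 37]
  = (37|13)    [QR: 13 ≡ 1 mod 4, sign kept]
  = (11|13)    [37 ≡ 11 mod 13]
  = (13|11)    [QR: 13 ≡ 1 mod 4, sign kept]
  = (2|11)    [13 ≡ 2 mod 11]
  = -(1|11)    [11 ≡ 3 mod 8 ⇒ (2|11) = -1]
  = -1    [(1|11) = 1]

-1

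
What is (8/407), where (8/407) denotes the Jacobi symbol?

(8/407)
  = (1/407)    [407 ≡ 7 mod 8 ⇒ (2/407)^3 = +1]
  = 1    [(1/407) = 1]

1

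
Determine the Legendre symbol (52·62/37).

By multiplicativity, (52·62/37) = (52/37)·(62/37).
First factor (52/37):
Reduce the numerator: 52 ≡ 15 (mod 37), so (52/37) = (15/37).
37 ≡ 1 (mod 4), so quadratic reciprocity gives (15/37) = (37/15). Reduce: 37 ≡ 7 (mod 15). Now have (7/15).
Both 7 ≡ 3 and 15 ≡ 3 (mod 4), so reciprocity gives (7/15) = -(15/7). Reduce: 15 ≡ 1 (mod 7). Now have -(1/7).
(1/7) = 1. Collecting the sign factors: -1.
Second factor (62/37):
Reduce the numerator: 62 ≡ 25 (mod 37), so (62/37) = (25/37).
25 ≡ 1 (mod 4), so quadratic reciprocity gives (25/37) = (37/25). Reduce: 37 ≡ 12 (mod 25). Now have (12/25).
Factor out 2: 12 = 2^2·3. Since 25 ≡ 1 (mod 8), (2/25) = +1, and (2/25)^2 = +1. Now have (3/25).
25 ≡ 1 (mod 4), so quadratic reciprocity gives (3/25) = (25/3). Reduce: 25 ≡ 1 (mod 3). Now have (1/3).
(1/3) = 1. Collecting the sign factors: 1.
Product: (-1)·(1) = -1.

-1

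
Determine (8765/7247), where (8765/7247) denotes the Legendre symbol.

(8765/7247)
  = (1518/7247)    [8765 ≡ 1518 mod 7247]
  = (759/7247)    [7247 ≡ 7 mod 8 ⇒ (2/7247) = +1]
  = -(7247/759)    [QR: both ≡ 3 mod 4, sign flips]
  = -(416/759)    [7247 ≡ 416 mod 759]
  = -(13/759)    [759 ≡ 7 mod 8 ⇒ (2/759)^5 = +1]
  = -(759/13)    [QR: 13 ≡ 1 mod 4, sign kept]
  = -(5/13)    [759 ≡ 5 mod 13]
  = -(13/5)    [QR: 5 ≡ 1 mod 4, sign kept]
  = -(3/5)    [13 ≡ 3 mod 5]
  = -(5/3)    [QR: 5 ≡ 1 mod 4, sign kept]
  = -(2/3)    [5 ≡ 2 mod 3]
  = (1/3)    [3 ≡ 3 mod 8 ⇒ (2/3) = -1]
  = 1    [(1/3) = 1]

1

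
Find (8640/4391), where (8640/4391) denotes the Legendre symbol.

(8640/4391)
  = (4249/4391)    [8640 ≡ 4249 mod 4391]
  = (4391/4249)    [QR: 4249 ≡ 1 mod 4, sign kept]
  = (142/4249)    [4391 ≡ 142 mod 4249]
  = (71/4249)    [4249 ≡ 1 mod 8 ⇒ (2/4249) = +1]
  = (4249/71)    [QR: 4249 ≡ 1 mod 4, sign kept]
  = (60/71)    [4249 ≡ 60 mod 71]
  = (15/71)    [71 ≡ 7 mod 8 ⇒ (2/71)^2 = +1]
  = -(71/15)    [QR: both ≡ 3 mod 4, sign flips]
  = -(11/15)    [71 ≡ 11 mod 15]
  = (15/11)    [QR: both ≡ 3 mod 4, sign flips]
  = (4/11)    [15 ≡ 4 mod 11]
  = (1/11)    [11 ≡ 3 mod 8 ⇒ (2/11)^2 = +1]
  = 1    [(1/11) = 1]

1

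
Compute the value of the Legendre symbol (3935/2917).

Reduce the numerator: 3935 ≡ 1018 (mod 2917), so (3935/2917) = (1018/2917).
Factor out 2: 1018 = 2·509. Since 2917 ≡ 5 (mod 8), (2/2917) = -1. Now have -(509/2917).
509 ≡ 1 (mod 4), so quadratic reciprocity gives (509/2917) = (2917/509). Reduce: 2917 ≡ 372 (mod 509). Now have -(372/509).
Factor out 2: 372 = 2^2·93. Since 509 ≡ 5 (mod 8), (2/509) = -1, and (2/509)^2 = +1. Now have -(93/509).
93 ≡ 1 (mod 4), so quadratic reciprocity gives (93/509) = (509/93). Reduce: 509 ≡ 44 (mod 93). Now have -(44/93).
Factor out 2: 44 = 2^2·11. Since 93 ≡ 5 (mod 8), (2/93) = -1, and (2/93)^2 = +1. Now have -(11/93).
93 ≡ 1 (mod 4), so quadratic reciprocity gives (11/93) = (93/11). Reduce: 93 ≡ 5 (mod 11). Now have -(5/11).
5 ≡ 1 (mod 4), so quadratic reciprocity gives (5/11) = (11/5). Reduce: 11 ≡ 1 (mod 5). Now have -(1/5).
(1/5) = 1. Collecting the sign factors: -1.

-1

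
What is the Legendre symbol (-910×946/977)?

1

By multiplicativity, (-910·946/977) = (-910/977)·(946/977).
First factor (-910/977):
Reduce the numerator: -910 ≡ 67 (mod 977), so (-910/977) = (67/977).
977 ≡ 1 (mod 4), so quadratic reciprocity gives (67/977) = (977/67). Reduce: 977 ≡ 39 (mod 67). Now have (39/67).
Both 39 ≡ 3 and 67 ≡ 3 (mod 4), so reciprocity gives (39/67) = -(67/39). Reduce: 67 ≡ 28 (mod 39). Now have -(28/39).
Factor out 2: 28 = 2^2·7. Since 39 ≡ 7 (mod 8), (2/39) = +1, and (2/39)^2 = +1. Now have -(7/39).
Both 7 ≡ 3 and 39 ≡ 3 (mod 4), so reciprocity gives (7/39) = -(39/7). Reduce: 39 ≡ 4 (mod 7). Now have (4/7).
Factor out 2: 4 = 2^2. Since 7 ≡ 7 (mod 8), (2/7) = +1, and (2/7)^2 = +1. Now have (1/7).
(1/7) = 1. Collecting the sign factors: 1.
Second factor (946/977):
Factor out 2: 946 = 2·473. Since 977 ≡ 1 (mod 8), (2/977) = +1. Now have (473/977).
473 ≡ 1 (mod 4), so quadratic reciprocity gives (473/977) = (977/473). Reduce: 977 ≡ 31 (mod 473). Now have (31/473).
473 ≡ 1 (mod 4), so quadratic reciprocity gives (31/473) = (473/31). Reduce: 473 ≡ 8 (mod 31). Now have (8/31).
Factor out 2: 8 = 2^3. Since 31 ≡ 7 (mod 8), (2/31) = +1, and (2/31)^3 = +1. Now have (1/31).
(1/31) = 1. Collecting the sign factors: 1.
Product: (1)·(1) = 1.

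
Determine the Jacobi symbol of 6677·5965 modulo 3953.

By multiplicativity, (6677·5965 / 3953) = (6677 / 3953)·(5965 / 3953).
First factor (6677 / 3953):
(6677 / 3953)
  = (2724 / 3953)    [6677 ≡ 2724 mod 3953]
  = (681 / 3953)    [3953 ≡ 1 mod 8 ⇒ (2 / 3953)^2 = +1]
  = (3953 / 681)    [QR: 681 ≡ 1 mod 4, sign kept]
  = (548 / 681)    [3953 ≡ 548 mod 681]
  = (137 / 681)    [681 ≡ 1 mod 8 ⇒ (2 / 681)^2 = +1]
  = (681 / 137)    [QR: 137 ≡ 1 mod 4, sign kept]
  = (133 / 137)    [681 ≡ 133 mod 137]
  = (137 / 133)    [QR: 133 ≡ 1 mod 4, sign kept]
  = (4 / 133)    [137 ≡ 4 mod 133]
  = (1 / 133)    [133 ≡ 5 mod 8 ⇒ (2 / 133)^2 = +1]
  = 1    [(1 / 133) = 1]
Second factor (5965 / 3953):
(5965 / 3953)
  = (2012 / 3953)    [5965 ≡ 2012 mod 3953]
  = (503 / 3953)    [3953 ≡ 1 mod 8 ⇒ (2 / 3953)^2 = +1]
  = (3953 / 503)    [QR: 3953 ≡ 1 mod 4, sign kept]
  = (432 / 503)    [3953 ≡ 432 mod 503]
  = (27 / 503)    [503 ≡ 7 mod 8 ⇒ (2 / 503)^4 = +1]
  = -(503 / 27)    [QR: both ≡ 3 mod 4, sign flips]
  = -(17 / 27)    [503 ≡ 17 mod 27]
  = -(27 / 17)    [QR: 17 ≡ 1 mod 4, sign kept]
  = -(10 / 17)    [27 ≡ 10 mod 17]
  = -(5 / 17)    [17 ≡ 1 mod 8 ⇒ (2 / 17) = +1]
  = -(17 / 5)    [QR: 5 ≡ 1 mod 4, sign kept]
  = -(2 / 5)    [17 ≡ 2 mod 5]
  = (1 / 5)    [5 ≡ 5 mod 8 ⇒ (2 / 5) = -1]
  = 1    [(1 / 5) = 1]
Product: (1)·(1) = 1.

1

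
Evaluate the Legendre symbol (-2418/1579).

(-2418/1579)
  = (740/1579)    [-2418 ≡ 740 mod 1579]
  = (185/1579)    [1579 ≡ 3 mod 8 ⇒ (2/1579)^2 = +1]
  = (1579/185)    [QR: 185 ≡ 1 mod 4, sign kept]
  = (99/185)    [1579 ≡ 99 mod 185]
  = (185/99)    [QR: 185 ≡ 1 mod 4, sign kept]
  = (86/99)    [185 ≡ 86 mod 99]
  = -(43/99)    [99 ≡ 3 mod 8 ⇒ (2/99) = -1]
  = (99/43)    [QR: both ≡ 3 mod 4, sign flips]
  = (13/43)    [99 ≡ 13 mod 43]
  = (43/13)    [QR: 13 ≡ 1 mod 4, sign kept]
  = (4/13)    [43 ≡ 4 mod 13]
  = (1/13)    [13 ≡ 5 mod 8 ⇒ (2/13)^2 = +1]
  = 1    [(1/13) = 1]

1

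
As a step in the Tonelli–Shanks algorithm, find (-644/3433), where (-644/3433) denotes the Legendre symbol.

Pull out -1: (-644/3433) = (-1/3433)·(644/3433). Since 3433 ≡ 1 (mod 4), (-1/3433) = +1. Now have (644/3433).
Factor out 2: 644 = 2^2·161. Since 3433 ≡ 1 (mod 8), (2/3433) = +1, and (2/3433)^2 = +1. Now have (161/3433).
161 ≡ 1 (mod 4), so quadratic reciprocity gives (161/3433) = (3433/161). Reduce: 3433 ≡ 52 (mod 161). Now have (52/161).
Factor out 2: 52 = 2^2·13. Since 161 ≡ 1 (mod 8), (2/161) = +1, and (2/161)^2 = +1. Now have (13/161).
13 ≡ 1 (mod 4), so quadratic reciprocity gives (13/161) = (161/13). Reduce: 161 ≡ 5 (mod 13). Now have (5/13).
5 ≡ 1 (mod 4), so quadratic reciprocity gives (5/13) = (13/5). Reduce: 13 ≡ 3 (mod 5). Now have (3/5).
5 ≡ 1 (mod 4), so quadratic reciprocity gives (3/5) = (5/3). Reduce: 5 ≡ 2 (mod 3). Now have (2/3).
Factor out 2: 2 = 2. Since 3 ≡ 3 (mod 8), (2/3) = -1. Now have -(1/3).
(1/3) = 1. Collecting the sign factors: -1.

-1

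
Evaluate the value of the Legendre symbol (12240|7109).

-1

Reduce the numerator: 12240 ≡ 5131 (mod 7109), so (12240|7109) = (5131|7109).
7109 ≡ 1 (mod 4), so quadratic reciprocity gives (5131|7109) = (7109|5131). Reduce: 7109 ≡ 1978 (mod 5131). Now have (1978|5131).
Factor out 2: 1978 = 2·989. Since 5131 ≡ 3 (mod 8), (2|5131) = -1. Now have -(989|5131).
989 ≡ 1 (mod 4), so quadratic reciprocity gives (989|5131) = (5131|989). Reduce: 5131 ≡ 186 (mod 989). Now have -(186|989).
Factor out 2: 186 = 2·93. Since 989 ≡ 5 (mod 8), (2|989) = -1. Now have (93|989).
93 ≡ 1 (mod 4), so quadratic reciprocity gives (93|989) = (989|93). Reduce: 989 ≡ 59 (mod 93). Now have (59|93).
93 ≡ 1 (mod 4), so quadratic reciprocity gives (59|93) = (93|59). Reduce: 93 ≡ 34 (mod 59). Now have (34|59).
Factor out 2: 34 = 2·17. Since 59 ≡ 3 (mod 8), (2|59) = -1. Now have -(17|59).
17 ≡ 1 (mod 4), so quadratic reciprocity gives (17|59) = (59|17). Reduce: 59 ≡ 8 (mod 17). Now have -(8|17).
Factor out 2: 8 = 2^3. Since 17 ≡ 1 (mod 8), (2|17) = +1, and (2|17)^3 = +1. Now have -(1|17).
(1|17) = 1. Collecting the sign factors: -1.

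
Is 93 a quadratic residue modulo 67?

yes

Reduce the numerator: 93 ≡ 26 (mod 67), so (93/67) = (26/67).
Factor out 2: 26 = 2·13. Since 67 ≡ 3 (mod 8), (2/67) = -1. Now have -(13/67).
13 ≡ 1 (mod 4), so quadratic reciprocity gives (13/67) = (67/13). Reduce: 67 ≡ 2 (mod 13). Now have -(2/13).
Factor out 2: 2 = 2. Since 13 ≡ 5 (mod 8), (2/13) = -1. Now have (1/13).
(1/13) = 1. Collecting the sign factors: 1.
The Legendre symbol is 1, so x^2 ≡ 93 (mod 67) has solution.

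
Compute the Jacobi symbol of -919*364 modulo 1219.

1

By multiplicativity, (-919·364 / 1219) = (-919 / 1219)·(364 / 1219).
First factor (-919 / 1219):
Pull out -1: (-919 / 1219) = (-1 / 1219)·(919 / 1219). Since 1219 ≡ 3 (mod 4), (-1 / 1219) = -1. Now have -(919 / 1219).
Both 919 ≡ 3 and 1219 ≡ 3 (mod 4), so reciprocity gives (919 / 1219) = -(1219 / 919). Reduce: 1219 ≡ 300 (mod 919). Now have (300 / 919).
Factor out 2: 300 = 2^2·75. Since 919 ≡ 7 (mod 8), (2 / 919) = +1, and (2 / 919)^2 = +1. Now have (75 / 919).
Both 75 ≡ 3 and 919 ≡ 3 (mod 4), so reciprocity gives (75 / 919) = -(919 / 75). Reduce: 919 ≡ 19 (mod 75). Now have -(19 / 75).
Both 19 ≡ 3 and 75 ≡ 3 (mod 4), so reciprocity gives (19 / 75) = -(75 / 19). Reduce: 75 ≡ 18 (mod 19). Now have (18 / 19).
Factor out 2: 18 = 2·9. Since 19 ≡ 3 (mod 8), (2 / 19) = -1. Now have -(9 / 19).
9 ≡ 1 (mod 4), so quadratic reciprocity gives (9 / 19) = (19 / 9). Reduce: 19 ≡ 1 (mod 9). Now have -(1 / 9).
(1 / 9) = 1. Collecting the sign factors: -1.
Second factor (364 / 1219):
Factor out 2: 364 = 2^2·91. Since 1219 ≡ 3 (mod 8), (2 / 1219) = -1, and (2 / 1219)^2 = +1. Now have (91 / 1219).
Both 91 ≡ 3 and 1219 ≡ 3 (mod 4), so reciprocity gives (91 / 1219) = -(1219 / 91). Reduce: 1219 ≡ 36 (mod 91). Now have -(36 / 91).
Factor out 2: 36 = 2^2·9. Since 91 ≡ 3 (mod 8), (2 / 91) = -1, and (2 / 91)^2 = +1. Now have -(9 / 91).
9 ≡ 1 (mod 4), so quadratic reciprocity gives (9 / 91) = (91 / 9). Reduce: 91 ≡ 1 (mod 9). Now have -(1 / 9).
(1 / 9) = 1. Collecting the sign factors: -1.
Product: (-1)·(-1) = 1.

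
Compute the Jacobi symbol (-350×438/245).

By multiplicativity, (-350·438/245) = (-350/245)·(438/245).
First factor (-350/245):
(-350/245)
  = (350/245)    [245 ≡ 1 mod 4 ⇒ (-1/245) = +1]
  = (105/245)    [350 ≡ 105 mod 245]
  = (245/105)    [QR: 105 ≡ 1 mod 4, sign kept]
  = (35/105)    [245 ≡ 35 mod 105]
  = (105/35)    [QR: 105 ≡ 1 mod 4, sign kept]
  = (0/35)    [105 ≡ 0 mod 35]
  = 0    [numerator 0, gcd > 1]
Second factor (438/245):
(438/245)
  = (193/245)    [438 ≡ 193 mod 245]
  = (245/193)    [QR: 193 ≡ 1 mod 4, sign kept]
  = (52/193)    [245 ≡ 52 mod 193]
  = (13/193)    [193 ≡ 1 mod 8 ⇒ (2/193)^2 = +1]
  = (193/13)    [QR: 13 ≡ 1 mod 4, sign kept]
  = (11/13)    [193 ≡ 11 mod 13]
  = (13/11)    [QR: 13 ≡ 1 mod 4, sign kept]
  = (2/11)    [13 ≡ 2 mod 11]
  = -(1/11)    [11 ≡ 3 mod 8 ⇒ (2/11) = -1]
  = -1    [(1/11) = 1]
Product: (0)·(-1) = 0.

0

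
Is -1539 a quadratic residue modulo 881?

Pull out -1: (-1539/881) = (-1/881)·(1539/881). Since 881 ≡ 1 (mod 4), (-1/881) = +1. Now have (1539/881).
Reduce the numerator: 1539 ≡ 658 (mod 881), so (1539/881) = (658/881).
Factor out 2: 658 = 2·329. Since 881 ≡ 1 (mod 8), (2/881) = +1. Now have (329/881).
329 ≡ 1 (mod 4), so quadratic reciprocity gives (329/881) = (881/329). Reduce: 881 ≡ 223 (mod 329). Now have (223/329).
329 ≡ 1 (mod 4), so quadratic reciprocity gives (223/329) = (329/223). Reduce: 329 ≡ 106 (mod 223). Now have (106/223).
Factor out 2: 106 = 2·53. Since 223 ≡ 7 (mod 8), (2/223) = +1. Now have (53/223).
53 ≡ 1 (mod 4), so quadratic reciprocity gives (53/223) = (223/53). Reduce: 223 ≡ 11 (mod 53). Now have (11/53).
53 ≡ 1 (mod 4), so quadratic reciprocity gives (11/53) = (53/11). Reduce: 53 ≡ 9 (mod 11). Now have (9/11).
9 ≡ 1 (mod 4), so quadratic reciprocity gives (9/11) = (11/9). Reduce: 11 ≡ 2 (mod 9). Now have (2/9).
Factor out 2: 2 = 2. Since 9 ≡ 1 (mod 8), (2/9) = +1. Now have (1/9).
(1/9) = 1. Collecting the sign factors: 1.
(-1539/881) = 1, and 881 is prime, so -1539 is a quadratic residue mod 881.

yes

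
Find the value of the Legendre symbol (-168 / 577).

-1

Pull out -1: (-168 / 577) = (-1 / 577)·(168 / 577). Since 577 ≡ 1 (mod 4), (-1 / 577) = +1. Now have (168 / 577).
Factor out 2: 168 = 2^3·21. Since 577 ≡ 1 (mod 8), (2 / 577) = +1, and (2 / 577)^3 = +1. Now have (21 / 577).
21 ≡ 1 (mod 4), so quadratic reciprocity gives (21 / 577) = (577 / 21). Reduce: 577 ≡ 10 (mod 21). Now have (10 / 21).
Factor out 2: 10 = 2·5. Since 21 ≡ 5 (mod 8), (2 / 21) = -1. Now have -(5 / 21).
5 ≡ 1 (mod 4), so quadratic reciprocity gives (5 / 21) = (21 / 5). Reduce: 21 ≡ 1 (mod 5). Now have -(1 / 5).
(1 / 5) = 1. Collecting the sign factors: -1.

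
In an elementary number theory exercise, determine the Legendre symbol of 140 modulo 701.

Factor out 2: 140 = 2^2·35. Since 701 ≡ 5 (mod 8), (2/701) = -1, and (2/701)^2 = +1. Now have (35/701).
701 ≡ 1 (mod 4), so quadratic reciprocity gives (35/701) = (701/35). Reduce: 701 ≡ 1 (mod 35). Now have (1/35).
(1/35) = 1. Collecting the sign factors: 1.

1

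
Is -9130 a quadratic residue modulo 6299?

(-9130/6299)
  = (3468/6299)    [-9130 ≡ 3468 mod 6299]
  = (867/6299)    [6299 ≡ 3 mod 8 ⇒ (2/6299)^2 = +1]
  = -(6299/867)    [QR: both ≡ 3 mod 4, sign flips]
  = -(230/867)    [6299 ≡ 230 mod 867]
  = (115/867)    [867 ≡ 3 mod 8 ⇒ (2/867) = -1]
  = -(867/115)    [QR: both ≡ 3 mod 4, sign flips]
  = -(62/115)    [867 ≡ 62 mod 115]
  = (31/115)    [115 ≡ 3 mod 8 ⇒ (2/115) = -1]
  = -(115/31)    [QR: both ≡ 3 mod 4, sign flips]
  = -(22/31)    [115 ≡ 22 mod 31]
  = -(11/31)    [31 ≡ 7 mod 8 ⇒ (2/31) = +1]
  = (31/11)    [QR: both ≡ 3 mod 4, sign flips]
  = (9/11)    [31 ≡ 9 mod 11]
  = (11/9)    [QR: 9 ≡ 1 mod 4, sign kept]
  = (2/9)    [11 ≡ 2 mod 9]
  = (1/9)    [9 ≡ 1 mod 8 ⇒ (2/9) = +1]
  = 1    [(1/9) = 1]
(-9130/6299) = 1, and 6299 is prime, so -9130 is a quadratic residue mod 6299.

yes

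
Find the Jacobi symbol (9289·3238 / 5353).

By multiplicativity, (9289·3238 / 5353) = (9289 / 5353)·(3238 / 5353).
First factor (9289 / 5353):
Reduce the numerator: 9289 ≡ 3936 (mod 5353), so (9289 / 5353) = (3936 / 5353).
Factor out 2: 3936 = 2^5·123. Since 5353 ≡ 1 (mod 8), (2 / 5353) = +1, and (2 / 5353)^5 = +1. Now have (123 / 5353).
5353 ≡ 1 (mod 4), so quadratic reciprocity gives (123 / 5353) = (5353 / 123). Reduce: 5353 ≡ 64 (mod 123). Now have (64 / 123).
Factor out 2: 64 = 2^6. Since 123 ≡ 3 (mod 8), (2 / 123) = -1, and (2 / 123)^6 = +1. Now have (1 / 123).
(1 / 123) = 1. Collecting the sign factors: 1.
Second factor (3238 / 5353):
Factor out 2: 3238 = 2·1619. Since 5353 ≡ 1 (mod 8), (2 / 5353) = +1. Now have (1619 / 5353).
5353 ≡ 1 (mod 4), so quadratic reciprocity gives (1619 / 5353) = (5353 / 1619). Reduce: 5353 ≡ 496 (mod 1619). Now have (496 / 1619).
Factor out 2: 496 = 2^4·31. Since 1619 ≡ 3 (mod 8), (2 / 1619) = -1, and (2 / 1619)^4 = +1. Now have (31 / 1619).
Both 31 ≡ 3 and 1619 ≡ 3 (mod 4), so reciprocity gives (31 / 1619) = -(1619 / 31). Reduce: 1619 ≡ 7 (mod 31). Now have -(7 / 31).
Both 7 ≡ 3 and 31 ≡ 3 (mod 4), so reciprocity gives (7 / 31) = -(31 / 7). Reduce: 31 ≡ 3 (mod 7). Now have (3 / 7).
Both 3 ≡ 3 and 7 ≡ 3 (mod 4), so reciprocity gives (3 / 7) = -(7 / 3). Reduce: 7 ≡ 1 (mod 3). Now have -(1 / 3).
(1 / 3) = 1. Collecting the sign factors: -1.
Product: (1)·(-1) = -1.

-1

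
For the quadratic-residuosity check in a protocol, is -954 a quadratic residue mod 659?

no

(-954|659)
  = (364|659)    [-954 ≡ 364 mod 659]
  = (91|659)    [659 ≡ 3 mod 8 ⇒ (2|659)^2 = +1]
  = -(659|91)    [QR: both ≡ 3 mod 4, sign flips]
  = -(22|91)    [659 ≡ 22 mod 91]
  = (11|91)    [91 ≡ 3 mod 8 ⇒ (2|91) = -1]
  = -(91|11)    [QR: both ≡ 3 mod 4, sign flips]
  = -(3|11)    [91 ≡ 3 mod 11]
  = (11|3)    [QR: both ≡ 3 mod 4, sign flips]
  = (2|3)    [11 ≡ 2 mod 3]
  = -(1|3)    [3 ≡ 3 mod 8 ⇒ (2|3) = -1]
  = -1    [(1|3) = 1]
(-954|659) = -1, and 659 is prime, so -954 is not a quadratic residue mod 659.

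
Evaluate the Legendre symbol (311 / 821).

-1

821 ≡ 1 (mod 4), so quadratic reciprocity gives (311 / 821) = (821 / 311). Reduce: 821 ≡ 199 (mod 311). Now have (199 / 311).
Both 199 ≡ 3 and 311 ≡ 3 (mod 4), so reciprocity gives (199 / 311) = -(311 / 199). Reduce: 311 ≡ 112 (mod 199). Now have -(112 / 199).
Factor out 2: 112 = 2^4·7. Since 199 ≡ 7 (mod 8), (2 / 199) = +1, and (2 / 199)^4 = +1. Now have -(7 / 199).
Both 7 ≡ 3 and 199 ≡ 3 (mod 4), so reciprocity gives (7 / 199) = -(199 / 7). Reduce: 199 ≡ 3 (mod 7). Now have (3 / 7).
Both 3 ≡ 3 and 7 ≡ 3 (mod 4), so reciprocity gives (3 / 7) = -(7 / 3). Reduce: 7 ≡ 1 (mod 3). Now have -(1 / 3).
(1 / 3) = 1. Collecting the sign factors: -1.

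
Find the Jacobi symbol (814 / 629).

0

Reduce the numerator: 814 ≡ 185 (mod 629), so (814 / 629) = (185 / 629).
185 ≡ 1 (mod 4), so quadratic reciprocity gives (185 / 629) = (629 / 185). Reduce: 629 ≡ 74 (mod 185). Now have (74 / 185).
Factor out 2: 74 = 2·37. Since 185 ≡ 1 (mod 8), (2 / 185) = +1. Now have (37 / 185).
37 ≡ 1 (mod 4), so quadratic reciprocity gives (37 / 185) = (185 / 37). Reduce: 185 ≡ 0 (mod 37). Now have (0 / 37).
The numerator is now 0 with denominator 37 > 1: the symbol is 0.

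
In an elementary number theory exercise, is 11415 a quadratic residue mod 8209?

(11415/8209)
  = (3206/8209)    [11415 ≡ 3206 mod 8209]
  = (1603/8209)    [8209 ≡ 1 mod 8 ⇒ (2/8209) = +1]
  = (8209/1603)    [QR: 8209 ≡ 1 mod 4, sign kept]
  = (194/1603)    [8209 ≡ 194 mod 1603]
  = -(97/1603)    [1603 ≡ 3 mod 8 ⇒ (2/1603) = -1]
  = -(1603/97)    [QR: 97 ≡ 1 mod 4, sign kept]
  = -(51/97)    [1603 ≡ 51 mod 97]
  = -(97/51)    [QR: 97 ≡ 1 mod 4, sign kept]
  = -(46/51)    [97 ≡ 46 mod 51]
  = (23/51)    [51 ≡ 3 mod 8 ⇒ (2/51) = -1]
  = -(51/23)    [QR: both ≡ 3 mod 4, sign flips]
  = -(5/23)    [51 ≡ 5 mod 23]
  = -(23/5)    [QR: 5 ≡ 1 mod 4, sign kept]
  = -(3/5)    [23 ≡ 3 mod 5]
  = -(5/3)    [QR: 5 ≡ 1 mod 4, sign kept]
  = -(2/3)    [5 ≡ 2 mod 3]
  = (1/3)    [3 ≡ 3 mod 8 ⇒ (2/3) = -1]
  = 1    [(1/3) = 1]
The Legendre symbol is 1, so x^2 ≡ 11415 (mod 8209) has solution.

yes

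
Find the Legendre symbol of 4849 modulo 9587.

-1

4849 ≡ 1 (mod 4), so quadratic reciprocity gives (4849 / 9587) = (9587 / 4849). Reduce: 9587 ≡ 4738 (mod 4849). Now have (4738 / 4849).
Factor out 2: 4738 = 2·2369. Since 4849 ≡ 1 (mod 8), (2 / 4849) = +1. Now have (2369 / 4849).
2369 ≡ 1 (mod 4), so quadratic reciprocity gives (2369 / 4849) = (4849 / 2369). Reduce: 4849 ≡ 111 (mod 2369). Now have (111 / 2369).
2369 ≡ 1 (mod 4), so quadratic reciprocity gives (111 / 2369) = (2369 / 111). Reduce: 2369 ≡ 38 (mod 111). Now have (38 / 111).
Factor out 2: 38 = 2·19. Since 111 ≡ 7 (mod 8), (2 / 111) = +1. Now have (19 / 111).
Both 19 ≡ 3 and 111 ≡ 3 (mod 4), so reciprocity gives (19 / 111) = -(111 / 19). Reduce: 111 ≡ 16 (mod 19). Now have -(16 / 19).
Factor out 2: 16 = 2^4. Since 19 ≡ 3 (mod 8), (2 / 19) = -1, and (2 / 19)^4 = +1. Now have -(1 / 19).
(1 / 19) = 1. Collecting the sign factors: -1.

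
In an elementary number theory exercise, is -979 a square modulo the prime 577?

(-979/577)
  = (175/577)    [-979 ≡ 175 mod 577]
  = (577/175)    [QR: 577 ≡ 1 mod 4, sign kept]
  = (52/175)    [577 ≡ 52 mod 175]
  = (13/175)    [175 ≡ 7 mod 8 ⇒ (2/175)^2 = +1]
  = (175/13)    [QR: 13 ≡ 1 mod 4, sign kept]
  = (6/13)    [175 ≡ 6 mod 13]
  = -(3/13)    [13 ≡ 5 mod 8 ⇒ (2/13) = -1]
  = -(13/3)    [QR: 13 ≡ 1 mod 4, sign kept]
  = -(1/3)    [13 ≡ 1 mod 3]
  = -1    [(1/3) = 1]
(-979/577) = -1, and 577 is prime, so -979 is not a quadratic residue mod 577.

no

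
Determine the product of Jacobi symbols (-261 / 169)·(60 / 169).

1

By multiplicativity, (-261·60 / 169) = (-261 / 169)·(60 / 169).
First factor (-261 / 169):
(-261 / 169)
  = (261 / 169)    [169 ≡ 1 mod 4 ⇒ (-1 / 169) = +1]
  = (92 / 169)    [261 ≡ 92 mod 169]
  = (23 / 169)    [169 ≡ 1 mod 8 ⇒ (2 / 169)^2 = +1]
  = (169 / 23)    [QR: 169 ≡ 1 mod 4, sign kept]
  = (8 / 23)    [169 ≡ 8 mod 23]
  = (1 / 23)    [23 ≡ 7 mod 8 ⇒ (2 / 23)^3 = +1]
  = 1    [(1 / 23) = 1]
Second factor (60 / 169):
(60 / 169)
  = (15 / 169)    [169 ≡ 1 mod 8 ⇒ (2 / 169)^2 = +1]
  = (169 / 15)    [QR: 169 ≡ 1 mod 4, sign kept]
  = (4 / 15)    [169 ≡ 4 mod 15]
  = (1 / 15)    [15 ≡ 7 mod 8 ⇒ (2 / 15)^2 = +1]
  = 1    [(1 / 15) = 1]
Product: (1)·(1) = 1.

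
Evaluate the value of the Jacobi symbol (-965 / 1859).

(-965 / 1859)
  = -(965 / 1859)    [1859 ≡ 3 mod 4 ⇒ (-1 / 1859) = -1]
  = -(1859 / 965)    [QR: 965 ≡ 1 mod 4, sign kept]
  = -(894 / 965)    [1859 ≡ 894 mod 965]
  = (447 / 965)    [965 ≡ 5 mod 8 ⇒ (2 / 965) = -1]
  = (965 / 447)    [QR: 965 ≡ 1 mod 4, sign kept]
  = (71 / 447)    [965 ≡ 71 mod 447]
  = -(447 / 71)    [QR: both ≡ 3 mod 4, sign flips]
  = -(21 / 71)    [447 ≡ 21 mod 71]
  = -(71 / 21)    [QR: 21 ≡ 1 mod 4, sign kept]
  = -(8 / 21)    [71 ≡ 8 mod 21]
  = (1 / 21)    [21 ≡ 5 mod 8 ⇒ (2 / 21)^3 = -1]
  = 1    [(1 / 21) = 1]

1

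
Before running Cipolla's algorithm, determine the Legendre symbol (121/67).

Reduce the numerator: 121 ≡ 54 (mod 67), so (121/67) = (54/67).
Factor out 2: 54 = 2·27. Since 67 ≡ 3 (mod 8), (2/67) = -1. Now have -(27/67).
Both 27 ≡ 3 and 67 ≡ 3 (mod 4), so reciprocity gives (27/67) = -(67/27). Reduce: 67 ≡ 13 (mod 27). Now have (13/27).
13 ≡ 1 (mod 4), so quadratic reciprocity gives (13/27) = (27/13). Reduce: 27 ≡ 1 (mod 13). Now have (1/13).
(1/13) = 1. Collecting the sign factors: 1.

1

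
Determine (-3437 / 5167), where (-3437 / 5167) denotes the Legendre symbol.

-1

(-3437 / 5167)
  = -(3437 / 5167)    [5167 ≡ 3 mod 4 ⇒ (-1 / 5167) = -1]
  = -(5167 / 3437)    [QR: 3437 ≡ 1 mod 4, sign kept]
  = -(1730 / 3437)    [5167 ≡ 1730 mod 3437]
  = (865 / 3437)    [3437 ≡ 5 mod 8 ⇒ (2 / 3437) = -1]
  = (3437 / 865)    [QR: 865 ≡ 1 mod 4, sign kept]
  = (842 / 865)    [3437 ≡ 842 mod 865]
  = (421 / 865)    [865 ≡ 1 mod 8 ⇒ (2 / 865) = +1]
  = (865 / 421)    [QR: 421 ≡ 1 mod 4, sign kept]
  = (23 / 421)    [865 ≡ 23 mod 421]
  = (421 / 23)    [QR: 421 ≡ 1 mod 4, sign kept]
  = (7 / 23)    [421 ≡ 7 mod 23]
  = -(23 / 7)    [QR: both ≡ 3 mod 4, sign flips]
  = -(2 / 7)    [23 ≡ 2 mod 7]
  = -(1 / 7)    [7 ≡ 7 mod 8 ⇒ (2 / 7) = +1]
  = -1    [(1 / 7) = 1]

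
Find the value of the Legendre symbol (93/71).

-1

(93/71)
  = (22/71)    [93 ≡ 22 mod 71]
  = (11/71)    [71 ≡ 7 mod 8 ⇒ (2/71) = +1]
  = -(71/11)    [QR: both ≡ 3 mod 4, sign flips]
  = -(5/11)    [71 ≡ 5 mod 11]
  = -(11/5)    [QR: 5 ≡ 1 mod 4, sign kept]
  = -(1/5)    [11 ≡ 1 mod 5]
  = -1    [(1/5) = 1]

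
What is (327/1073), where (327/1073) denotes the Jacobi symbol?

1

1073 ≡ 1 (mod 4), so quadratic reciprocity gives (327/1073) = (1073/327). Reduce: 1073 ≡ 92 (mod 327). Now have (92/327).
Factor out 2: 92 = 2^2·23. Since 327 ≡ 7 (mod 8), (2/327) = +1, and (2/327)^2 = +1. Now have (23/327).
Both 23 ≡ 3 and 327 ≡ 3 (mod 4), so reciprocity gives (23/327) = -(327/23). Reduce: 327 ≡ 5 (mod 23). Now have -(5/23).
5 ≡ 1 (mod 4), so quadratic reciprocity gives (5/23) = (23/5). Reduce: 23 ≡ 3 (mod 5). Now have -(3/5).
5 ≡ 1 (mod 4), so quadratic reciprocity gives (3/5) = (5/3). Reduce: 5 ≡ 2 (mod 3). Now have -(2/3).
Factor out 2: 2 = 2. Since 3 ≡ 3 (mod 8), (2/3) = -1. Now have (1/3).
(1/3) = 1. Collecting the sign factors: 1.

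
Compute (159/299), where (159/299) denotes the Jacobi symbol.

Both 159 ≡ 3 and 299 ≡ 3 (mod 4), so reciprocity gives (159/299) = -(299/159). Reduce: 299 ≡ 140 (mod 159). Now have -(140/159).
Factor out 2: 140 = 2^2·35. Since 159 ≡ 7 (mod 8), (2/159) = +1, and (2/159)^2 = +1. Now have -(35/159).
Both 35 ≡ 3 and 159 ≡ 3 (mod 4), so reciprocity gives (35/159) = -(159/35). Reduce: 159 ≡ 19 (mod 35). Now have (19/35).
Both 19 ≡ 3 and 35 ≡ 3 (mod 4), so reciprocity gives (19/35) = -(35/19). Reduce: 35 ≡ 16 (mod 19). Now have -(16/19).
Factor out 2: 16 = 2^4. Since 19 ≡ 3 (mod 8), (2/19) = -1, and (2/19)^4 = +1. Now have -(1/19).
(1/19) = 1. Collecting the sign factors: -1.

-1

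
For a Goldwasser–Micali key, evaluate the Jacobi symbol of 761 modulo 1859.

(761/1859)
  = (1859/761)    [QR: 761 ≡ 1 mod 4, sign kept]
  = (337/761)    [1859 ≡ 337 mod 761]
  = (761/337)    [QR: 337 ≡ 1 mod 4, sign kept]
  = (87/337)    [761 ≡ 87 mod 337]
  = (337/87)    [QR: 337 ≡ 1 mod 4, sign kept]
  = (76/87)    [337 ≡ 76 mod 87]
  = (19/87)    [87 ≡ 7 mod 8 ⇒ (2/87)^2 = +1]
  = -(87/19)    [QR: both ≡ 3 mod 4, sign flips]
  = -(11/19)    [87 ≡ 11 mod 19]
  = (19/11)    [QR: both ≡ 3 mod 4, sign flips]
  = (8/11)    [19 ≡ 8 mod 11]
  = -(1/11)    [11 ≡ 3 mod 8 ⇒ (2/11)^3 = -1]
  = -1    [(1/11) = 1]

-1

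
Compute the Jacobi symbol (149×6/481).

-1

By multiplicativity, (149·6/481) = (149/481)·(6/481).
First factor (149/481):
(149/481)
  = (481/149)    [QR: 149 ≡ 1 mod 4, sign kept]
  = (34/149)    [481 ≡ 34 mod 149]
  = -(17/149)    [149 ≡ 5 mod 8 ⇒ (2/149) = -1]
  = -(149/17)    [QR: 17 ≡ 1 mod 4, sign kept]
  = -(13/17)    [149 ≡ 13 mod 17]
  = -(17/13)    [QR: 13 ≡ 1 mod 4, sign kept]
  = -(4/13)    [17 ≡ 4 mod 13]
  = -(1/13)    [13 ≡ 5 mod 8 ⇒ (2/13)^2 = +1]
  = -1    [(1/13) = 1]
Second factor (6/481):
(6/481)
  = (3/481)    [481 ≡ 1 mod 8 ⇒ (2/481) = +1]
  = (481/3)    [QR: 481 ≡ 1 mod 4, sign kept]
  = (1/3)    [481 ≡ 1 mod 3]
  = 1    [(1/3) = 1]
Product: (-1)·(1) = -1.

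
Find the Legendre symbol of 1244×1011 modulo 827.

By multiplicativity, (1244·1011/827) = (1244/827)·(1011/827).
First factor (1244/827):
Reduce the numerator: 1244 ≡ 417 (mod 827), so (1244/827) = (417/827).
417 ≡ 1 (mod 4), so quadratic reciprocity gives (417/827) = (827/417). Reduce: 827 ≡ 410 (mod 417). Now have (410/417).
Factor out 2: 410 = 2·205. Since 417 ≡ 1 (mod 8), (2/417) = +1. Now have (205/417).
205 ≡ 1 (mod 4), so quadratic reciprocity gives (205/417) = (417/205). Reduce: 417 ≡ 7 (mod 205). Now have (7/205).
205 ≡ 1 (mod 4), so quadratic reciprocity gives (7/205) = (205/7). Reduce: 205 ≡ 2 (mod 7). Now have (2/7).
Factor out 2: 2 = 2. Since 7 ≡ 7 (mod 8), (2/7) = +1. Now have (1/7).
(1/7) = 1. Collecting the sign factors: 1.
Second factor (1011/827):
Reduce the numerator: 1011 ≡ 184 (mod 827), so (1011/827) = (184/827).
Factor out 2: 184 = 2^3·23. Since 827 ≡ 3 (mod 8), (2/827) = -1, and (2/827)^3 = -1. Now have -(23/827).
Both 23 ≡ 3 and 827 ≡ 3 (mod 4), so reciprocity gives (23/827) = -(827/23). Reduce: 827 ≡ 22 (mod 23). Now have (22/23).
Factor out 2: 22 = 2·11. Since 23 ≡ 7 (mod 8), (2/23) = +1. Now have (11/23).
Both 11 ≡ 3 and 23 ≡ 3 (mod 4), so reciprocity gives (11/23) = -(23/11). Reduce: 23 ≡ 1 (mod 11). Now have -(1/11).
(1/11) = 1. Collecting the sign factors: -1.
Product: (1)·(-1) = -1.

-1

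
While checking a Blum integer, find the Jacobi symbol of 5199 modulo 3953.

1

Reduce the numerator: 5199 ≡ 1246 (mod 3953), so (5199|3953) = (1246|3953).
Factor out 2: 1246 = 2·623. Since 3953 ≡ 1 (mod 8), (2|3953) = +1. Now have (623|3953).
3953 ≡ 1 (mod 4), so quadratic reciprocity gives (623|3953) = (3953|623). Reduce: 3953 ≡ 215 (mod 623). Now have (215|623).
Both 215 ≡ 3 and 623 ≡ 3 (mod 4), so reciprocity gives (215|623) = -(623|215). Reduce: 623 ≡ 193 (mod 215). Now have -(193|215).
193 ≡ 1 (mod 4), so quadratic reciprocity gives (193|215) = (215|193). Reduce: 215 ≡ 22 (mod 193). Now have -(22|193).
Factor out 2: 22 = 2·11. Since 193 ≡ 1 (mod 8), (2|193) = +1. Now have -(11|193).
193 ≡ 1 (mod 4), so quadratic reciprocity gives (11|193) = (193|11). Reduce: 193 ≡ 6 (mod 11). Now have -(6|11).
Factor out 2: 6 = 2·3. Since 11 ≡ 3 (mod 8), (2|11) = -1. Now have (3|11).
Both 3 ≡ 3 and 11 ≡ 3 (mod 4), so reciprocity gives (3|11) = -(11|3). Reduce: 11 ≡ 2 (mod 3). Now have -(2|3).
Factor out 2: 2 = 2. Since 3 ≡ 3 (mod 8), (2|3) = -1. Now have (1|3).
(1|3) = 1. Collecting the sign factors: 1.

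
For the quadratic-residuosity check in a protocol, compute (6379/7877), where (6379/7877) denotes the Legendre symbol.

1

(6379/7877)
  = (7877/6379)    [QR: 7877 ≡ 1 mod 4, sign kept]
  = (1498/6379)    [7877 ≡ 1498 mod 6379]
  = -(749/6379)    [6379 ≡ 3 mod 8 ⇒ (2/6379) = -1]
  = -(6379/749)    [QR: 749 ≡ 1 mod 4, sign kept]
  = -(387/749)    [6379 ≡ 387 mod 749]
  = -(749/387)    [QR: 749 ≡ 1 mod 4, sign kept]
  = -(362/387)    [749 ≡ 362 mod 387]
  = (181/387)    [387 ≡ 3 mod 8 ⇒ (2/387) = -1]
  = (387/181)    [QR: 181 ≡ 1 mod 4, sign kept]
  = (25/181)    [387 ≡ 25 mod 181]
  = (181/25)    [QR: 25 ≡ 1 mod 4, sign kept]
  = (6/25)    [181 ≡ 6 mod 25]
  = (3/25)    [25 ≡ 1 mod 8 ⇒ (2/25) = +1]
  = (25/3)    [QR: 25 ≡ 1 mod 4, sign kept]
  = (1/3)    [25 ≡ 1 mod 3]
  = 1    [(1/3) = 1]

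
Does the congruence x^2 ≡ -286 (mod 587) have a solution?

Reduce the numerator: -286 ≡ 301 (mod 587), so (-286/587) = (301/587).
301 ≡ 1 (mod 4), so quadratic reciprocity gives (301/587) = (587/301). Reduce: 587 ≡ 286 (mod 301). Now have (286/301).
Factor out 2: 286 = 2·143. Since 301 ≡ 5 (mod 8), (2/301) = -1. Now have -(143/301).
301 ≡ 1 (mod 4), so quadratic reciprocity gives (143/301) = (301/143). Reduce: 301 ≡ 15 (mod 143). Now have -(15/143).
Both 15 ≡ 3 and 143 ≡ 3 (mod 4), so reciprocity gives (15/143) = -(143/15). Reduce: 143 ≡ 8 (mod 15). Now have (8/15).
Factor out 2: 8 = 2^3. Since 15 ≡ 7 (mod 8), (2/15) = +1, and (2/15)^3 = +1. Now have (1/15).
(1/15) = 1. Collecting the sign factors: 1.
(-286/587) = 1, and 587 is prime, so -286 is a quadratic residue mod 587.

yes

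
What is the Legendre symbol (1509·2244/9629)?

By multiplicativity, (1509·2244/9629) = (1509/9629)·(2244/9629).
First factor (1509/9629):
1509 ≡ 1 (mod 4), so quadratic reciprocity gives (1509/9629) = (9629/1509). Reduce: 9629 ≡ 575 (mod 1509). Now have (575/1509).
1509 ≡ 1 (mod 4), so quadratic reciprocity gives (575/1509) = (1509/575). Reduce: 1509 ≡ 359 (mod 575). Now have (359/575).
Both 359 ≡ 3 and 575 ≡ 3 (mod 4), so reciprocity gives (359/575) = -(575/359). Reduce: 575 ≡ 216 (mod 359). Now have -(216/359).
Factor out 2: 216 = 2^3·27. Since 359 ≡ 7 (mod 8), (2/359) = +1, and (2/359)^3 = +1. Now have -(27/359).
Both 27 ≡ 3 and 359 ≡ 3 (mod 4), so reciprocity gives (27/359) = -(359/27). Reduce: 359 ≡ 8 (mod 27). Now have (8/27).
Factor out 2: 8 = 2^3. Since 27 ≡ 3 (mod 8), (2/27) = -1, and (2/27)^3 = -1. Now have -(1/27).
(1/27) = 1. Collecting the sign factors: -1.
Second factor (2244/9629):
Factor out 2: 2244 = 2^2·561. Since 9629 ≡ 5 (mod 8), (2/9629) = -1, and (2/9629)^2 = +1. Now have (561/9629).
561 ≡ 1 (mod 4), so quadratic reciprocity gives (561/9629) = (9629/561). Reduce: 9629 ≡ 92 (mod 561). Now have (92/561).
Factor out 2: 92 = 2^2·23. Since 561 ≡ 1 (mod 8), (2/561) = +1, and (2/561)^2 = +1. Now have (23/561).
561 ≡ 1 (mod 4), so quadratic reciprocity gives (23/561) = (561/23). Reduce: 561 ≡ 9 (mod 23). Now have (9/23).
9 ≡ 1 (mod 4), so quadratic reciprocity gives (9/23) = (23/9). Reduce: 23 ≡ 5 (mod 9). Now have (5/9).
5 ≡ 1 (mod 4), so quadratic reciprocity gives (5/9) = (9/5). Reduce: 9 ≡ 4 (mod 5). Now have (4/5).
Factor out 2: 4 = 2^2. Since 5 ≡ 5 (mod 8), (2/5) = -1, and (2/5)^2 = +1. Now have (1/5).
(1/5) = 1. Collecting the sign factors: 1.
Product: (-1)·(1) = -1.

-1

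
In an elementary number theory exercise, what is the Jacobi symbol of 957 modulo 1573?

0

957 ≡ 1 (mod 4), so quadratic reciprocity gives (957|1573) = (1573|957). Reduce: 1573 ≡ 616 (mod 957). Now have (616|957).
Factor out 2: 616 = 2^3·77. Since 957 ≡ 5 (mod 8), (2|957) = -1, and (2|957)^3 = -1. Now have -(77|957).
77 ≡ 1 (mod 4), so quadratic reciprocity gives (77|957) = (957|77). Reduce: 957 ≡ 33 (mod 77). Now have -(33|77).
33 ≡ 1 (mod 4), so quadratic reciprocity gives (33|77) = (77|33). Reduce: 77 ≡ 11 (mod 33). Now have -(11|33).
33 ≡ 1 (mod 4), so quadratic reciprocity gives (11|33) = (33|11). Reduce: 33 ≡ 0 (mod 11). Now have -(0|11).
The numerator is now 0 with denominator 11 > 1: the symbol is 0.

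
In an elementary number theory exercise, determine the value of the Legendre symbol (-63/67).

1

(-63/67)
  = (4/67)    [-63 ≡ 4 mod 67]
  = (1/67)    [67 ≡ 3 mod 8 ⇒ (2/67)^2 = +1]
  = 1    [(1/67) = 1]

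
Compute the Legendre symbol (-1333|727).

1

Reduce the numerator: -1333 ≡ 121 (mod 727), so (-1333|727) = (121|727).
121 ≡ 1 (mod 4), so quadratic reciprocity gives (121|727) = (727|121). Reduce: 727 ≡ 1 (mod 121). Now have (1|121).
(1|121) = 1. Collecting the sign factors: 1.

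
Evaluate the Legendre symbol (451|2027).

-1

Both 451 ≡ 3 and 2027 ≡ 3 (mod 4), so reciprocity gives (451|2027) = -(2027|451). Reduce: 2027 ≡ 223 (mod 451). Now have -(223|451).
Both 223 ≡ 3 and 451 ≡ 3 (mod 4), so reciprocity gives (223|451) = -(451|223). Reduce: 451 ≡ 5 (mod 223). Now have (5|223).
5 ≡ 1 (mod 4), so quadratic reciprocity gives (5|223) = (223|5). Reduce: 223 ≡ 3 (mod 5). Now have (3|5).
5 ≡ 1 (mod 4), so quadratic reciprocity gives (3|5) = (5|3). Reduce: 5 ≡ 2 (mod 3). Now have (2|3).
Factor out 2: 2 = 2. Since 3 ≡ 3 (mod 8), (2|3) = -1. Now have -(1|3).
(1|3) = 1. Collecting the sign factors: -1.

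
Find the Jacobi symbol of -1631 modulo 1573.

-1

(-1631/1573)
  = (1515/1573)    [-1631 ≡ 1515 mod 1573]
  = (1573/1515)    [QR: 1573 ≡ 1 mod 4, sign kept]
  = (58/1515)    [1573 ≡ 58 mod 1515]
  = -(29/1515)    [1515 ≡ 3 mod 8 ⇒ (2/1515) = -1]
  = -(1515/29)    [QR: 29 ≡ 1 mod 4, sign kept]
  = -(7/29)    [1515 ≡ 7 mod 29]
  = -(29/7)    [QR: 29 ≡ 1 mod 4, sign kept]
  = -(1/7)    [29 ≡ 1 mod 7]
  = -1    [(1/7) = 1]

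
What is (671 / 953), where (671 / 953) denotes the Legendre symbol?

1

953 ≡ 1 (mod 4), so quadratic reciprocity gives (671 / 953) = (953 / 671). Reduce: 953 ≡ 282 (mod 671). Now have (282 / 671).
Factor out 2: 282 = 2·141. Since 671 ≡ 7 (mod 8), (2 / 671) = +1. Now have (141 / 671).
141 ≡ 1 (mod 4), so quadratic reciprocity gives (141 / 671) = (671 / 141). Reduce: 671 ≡ 107 (mod 141). Now have (107 / 141).
141 ≡ 1 (mod 4), so quadratic reciprocity gives (107 / 141) = (141 / 107). Reduce: 141 ≡ 34 (mod 107). Now have (34 / 107).
Factor out 2: 34 = 2·17. Since 107 ≡ 3 (mod 8), (2 / 107) = -1. Now have -(17 / 107).
17 ≡ 1 (mod 4), so quadratic reciprocity gives (17 / 107) = (107 / 17). Reduce: 107 ≡ 5 (mod 17). Now have -(5 / 17).
5 ≡ 1 (mod 4), so quadratic reciprocity gives (5 / 17) = (17 / 5). Reduce: 17 ≡ 2 (mod 5). Now have -(2 / 5).
Factor out 2: 2 = 2. Since 5 ≡ 5 (mod 8), (2 / 5) = -1. Now have (1 / 5).
(1 / 5) = 1. Collecting the sign factors: 1.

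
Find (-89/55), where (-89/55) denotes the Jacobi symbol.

Pull out -1: (-89/55) = (-1/55)·(89/55). Since 55 ≡ 3 (mod 4), (-1/55) = -1. Now have -(89/55).
Reduce the numerator: 89 ≡ 34 (mod 55), so (89/55) = (34/55).
Factor out 2: 34 = 2·17. Since 55 ≡ 7 (mod 8), (2/55) = +1. Now have -(17/55).
17 ≡ 1 (mod 4), so quadratic reciprocity gives (17/55) = (55/17). Reduce: 55 ≡ 4 (mod 17). Now have -(4/17).
Factor out 2: 4 = 2^2. Since 17 ≡ 1 (mod 8), (2/17) = +1, and (2/17)^2 = +1. Now have -(1/17).
(1/17) = 1. Collecting the sign factors: -1.

-1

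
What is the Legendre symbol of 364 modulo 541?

-1

Factor out 2: 364 = 2^2·91. Since 541 ≡ 5 (mod 8), (2/541) = -1, and (2/541)^2 = +1. Now have (91/541).
541 ≡ 1 (mod 4), so quadratic reciprocity gives (91/541) = (541/91). Reduce: 541 ≡ 86 (mod 91). Now have (86/91).
Factor out 2: 86 = 2·43. Since 91 ≡ 3 (mod 8), (2/91) = -1. Now have -(43/91).
Both 43 ≡ 3 and 91 ≡ 3 (mod 4), so reciprocity gives (43/91) = -(91/43). Reduce: 91 ≡ 5 (mod 43). Now have (5/43).
5 ≡ 1 (mod 4), so quadratic reciprocity gives (5/43) = (43/5). Reduce: 43 ≡ 3 (mod 5). Now have (3/5).
5 ≡ 1 (mod 4), so quadratic reciprocity gives (3/5) = (5/3). Reduce: 5 ≡ 2 (mod 3). Now have (2/3).
Factor out 2: 2 = 2. Since 3 ≡ 3 (mod 8), (2/3) = -1. Now have -(1/3).
(1/3) = 1. Collecting the sign factors: -1.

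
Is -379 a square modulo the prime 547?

(-379/547)
  = -(379/547)    [547 ≡ 3 mod 4 ⇒ (-1/547) = -1]
  = (547/379)    [QR: both ≡ 3 mod 4, sign flips]
  = (168/379)    [547 ≡ 168 mod 379]
  = -(21/379)    [379 ≡ 3 mod 8 ⇒ (2/379)^3 = -1]
  = -(379/21)    [QR: 21 ≡ 1 mod 4, sign kept]
  = -(1/21)    [379 ≡ 1 mod 21]
  = -1    [(1/21) = 1]
(-379/547) = -1, and 547 is prime, so -379 is not a quadratic residue mod 547.

no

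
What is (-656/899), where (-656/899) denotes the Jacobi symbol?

(-656/899)
  = -(656/899)    [899 ≡ 3 mod 4 ⇒ (-1/899) = -1]
  = -(41/899)    [899 ≡ 3 mod 8 ⇒ (2/899)^4 = +1]
  = -(899/41)    [QR: 41 ≡ 1 mod 4, sign kept]
  = -(38/41)    [899 ≡ 38 mod 41]
  = -(19/41)    [41 ≡ 1 mod 8 ⇒ (2/41) = +1]
  = -(41/19)    [QR: 41 ≡ 1 mod 4, sign kept]
  = -(3/19)    [41 ≡ 3 mod 19]
  = (19/3)    [QR: both ≡ 3 mod 4, sign flips]
  = (1/3)    [19 ≡ 1 mod 3]
  = 1    [(1/3) = 1]

1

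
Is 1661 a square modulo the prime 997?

no

(1661/997)
  = (664/997)    [1661 ≡ 664 mod 997]
  = -(83/997)    [997 ≡ 5 mod 8 ⇒ (2/997)^3 = -1]
  = -(997/83)    [QR: 997 ≡ 1 mod 4, sign kept]
  = -(1/83)    [997 ≡ 1 mod 83]
  = -1    [(1/83) = 1]
(1661/997) = -1, and 997 is prime, so 1661 is not a quadratic residue mod 997.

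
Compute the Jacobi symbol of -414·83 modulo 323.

By multiplicativity, (-414·83 / 323) = (-414 / 323)·(83 / 323).
First factor (-414 / 323):
(-414 / 323)
  = -(414 / 323)    [323 ≡ 3 mod 4 ⇒ (-1 / 323) = -1]
  = -(91 / 323)    [414 ≡ 91 mod 323]
  = (323 / 91)    [QR: both ≡ 3 mod 4, sign flips]
  = (50 / 91)    [323 ≡ 50 mod 91]
  = -(25 / 91)    [91 ≡ 3 mod 8 ⇒ (2 / 91) = -1]
  = -(91 / 25)    [QR: 25 ≡ 1 mod 4, sign kept]
  = -(16 / 25)    [91 ≡ 16 mod 25]
  = -(1 / 25)    [25 ≡ 1 mod 8 ⇒ (2 / 25)^4 = +1]
  = -1    [(1 / 25) = 1]
Second factor (83 / 323):
(83 / 323)
  = -(323 / 83)    [QR: both ≡ 3 mod 4, sign flips]
  = -(74 / 83)    [323 ≡ 74 mod 83]
  = (37 / 83)    [83 ≡ 3 mod 8 ⇒ (2 / 83) = -1]
  = (83 / 37)    [QR: 37 ≡ 1 mod 4, sign kept]
  = (9 / 37)    [83 ≡ 9 mod 37]
  = (37 / 9)    [QR: 9 ≡ 1 mod 4, sign kept]
  = (1 / 9)    [37 ≡ 1 mod 9]
  = 1    [(1 / 9) = 1]
Product: (-1)·(1) = -1.

-1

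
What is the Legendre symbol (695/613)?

Reduce the numerator: 695 ≡ 82 (mod 613), so (695/613) = (82/613).
Factor out 2: 82 = 2·41. Since 613 ≡ 5 (mod 8), (2/613) = -1. Now have -(41/613).
41 ≡ 1 (mod 4), so quadratic reciprocity gives (41/613) = (613/41). Reduce: 613 ≡ 39 (mod 41). Now have -(39/41).
41 ≡ 1 (mod 4), so quadratic reciprocity gives (39/41) = (41/39). Reduce: 41 ≡ 2 (mod 39). Now have -(2/39).
Factor out 2: 2 = 2. Since 39 ≡ 7 (mod 8), (2/39) = +1. Now have -(1/39).
(1/39) = 1. Collecting the sign factors: -1.

-1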